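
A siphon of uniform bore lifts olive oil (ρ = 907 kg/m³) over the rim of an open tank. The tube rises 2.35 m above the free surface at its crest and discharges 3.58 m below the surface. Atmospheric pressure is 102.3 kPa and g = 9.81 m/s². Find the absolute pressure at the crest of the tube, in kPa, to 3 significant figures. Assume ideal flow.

49.5 kPa

From the surface to the outlet (both open to atmosphere, surface at rest): v = √(2g·h_out) = √(2·9.81·3.58) = 8.38 m/s.
Continuity keeps v the same throughout the tube; from surface to crest, P_atm + 0 = P_top + ½ρv² + ρg·h_top.
P_top = 102300 − ½·907·8.38² − 907·9.81·2.35 = 49500 Pa.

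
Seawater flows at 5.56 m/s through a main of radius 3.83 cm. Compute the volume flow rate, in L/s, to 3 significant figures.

25.6 L/s

Q = A·v = 0.00461 m² × 5.56 m/s = 0.0256 m³/s.
Converting: 0.0256 m³/s × 1000 = 25.6 L/s.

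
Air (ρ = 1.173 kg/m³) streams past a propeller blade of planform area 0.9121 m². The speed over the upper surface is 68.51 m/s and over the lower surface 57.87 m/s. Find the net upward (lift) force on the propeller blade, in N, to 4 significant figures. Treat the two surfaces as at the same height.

F = 719.3 N

From P + ½ρv² = const at equal height, P_low − P_up = ½ρ(v_up² − v_low²).
ΔP = ½·1.173·(68.51² − 57.87²) = 788.7 Pa.
Lift = ΔP · A = 788.7 × 0.9121 = 719.3 N.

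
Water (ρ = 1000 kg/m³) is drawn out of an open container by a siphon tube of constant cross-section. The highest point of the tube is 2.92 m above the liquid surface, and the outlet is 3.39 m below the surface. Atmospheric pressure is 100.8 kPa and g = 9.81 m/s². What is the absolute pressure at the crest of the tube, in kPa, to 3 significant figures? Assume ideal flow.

38.9 kPa

From the surface to the outlet (both open to atmosphere, surface at rest): v = √(2g·h_out) = √(2·9.81·3.39) = 8.16 m/s.
The bore is uniform, so the speed at the crest is the same v. Bernoulli surface→crest: P_atm = P_top + ½ρv² + ρg·h_top.
P_top = 100800 − ½·1000·8.16² − 1000·9.81·2.92 = 38900 Pa.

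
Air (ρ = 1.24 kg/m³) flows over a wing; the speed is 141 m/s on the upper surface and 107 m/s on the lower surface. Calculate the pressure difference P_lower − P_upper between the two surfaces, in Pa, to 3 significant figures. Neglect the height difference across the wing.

The pressure is lower where the speed is higher: ΔP = ½ρ(v_up² − v_low²).
ΔP = ½·1.24·(141² − 107²) = 5230 Pa.

5230 Pa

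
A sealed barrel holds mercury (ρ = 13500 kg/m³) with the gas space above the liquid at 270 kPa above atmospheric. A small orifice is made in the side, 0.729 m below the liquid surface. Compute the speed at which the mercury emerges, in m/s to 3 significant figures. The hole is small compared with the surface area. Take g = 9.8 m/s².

Take point 1 at the surface (v₁ ≈ 0) and point 2 at the hole (at atmospheric pressure). Bernoulli: P₁ + ρg h = P_atm + ½ρv₂².
With P₁ − P_atm = 270000 Pa, v₂ = √(2gh + 2ΔP/ρ) = √(2·9.8·0.729 + 2·270000/13500) = 7.37 m/s.

7.37 m/s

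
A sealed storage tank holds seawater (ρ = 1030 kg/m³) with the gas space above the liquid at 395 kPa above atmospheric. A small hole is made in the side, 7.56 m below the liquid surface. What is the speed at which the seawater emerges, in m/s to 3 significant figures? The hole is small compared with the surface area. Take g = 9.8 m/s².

Take point 1 at the surface (v₁ ≈ 0) and point 2 at the hole (at atmospheric pressure). Bernoulli: P₁ + ρg h = P_atm + ½ρv₂².
With P₁ − P_atm = 395000 Pa, v₂ = √(2gh + 2ΔP/ρ) = √(2·9.8·7.56 + 2·395000/1030) = 30.3 m/s.

v ≈ 30.3 m/s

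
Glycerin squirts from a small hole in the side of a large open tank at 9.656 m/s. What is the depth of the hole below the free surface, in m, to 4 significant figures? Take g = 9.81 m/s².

Torricelli: v = √(2gh), so h = v²/(2g).
h = 9.656²/(2·9.81) = 93.24/19.62 = 4.752 m.

h ≈ 4.752 m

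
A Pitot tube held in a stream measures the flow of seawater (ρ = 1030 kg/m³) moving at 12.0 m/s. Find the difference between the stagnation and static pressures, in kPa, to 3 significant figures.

74.2 kPa

The dynamic pressure equals the rise in static pressure at the stagnation point: ΔP = ½ρv².
ΔP = ½·1030·12.0² = 74200 Pa.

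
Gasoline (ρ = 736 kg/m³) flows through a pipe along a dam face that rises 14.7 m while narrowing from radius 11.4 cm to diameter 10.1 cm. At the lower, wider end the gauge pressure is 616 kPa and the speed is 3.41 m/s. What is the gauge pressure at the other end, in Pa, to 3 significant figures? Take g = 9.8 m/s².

P₂ ≈ 403000 Pa

The volume flow rate is constant, so v₂ = (A₁/A₂)v₁ = (408/80.1)·3.41 = 17.4 m/s.
Applying Bernoulli between the two ends and solving for P₂: P₂ = P₁ + ½ρ(v₁² − v₂²) − ρgΔh.
P₂ = 616000 + ½·736·(3.41² − 17.4²) − 736·9.8·(+14.7) = 616000 + (-107000) − (106000) = 403000 Pa.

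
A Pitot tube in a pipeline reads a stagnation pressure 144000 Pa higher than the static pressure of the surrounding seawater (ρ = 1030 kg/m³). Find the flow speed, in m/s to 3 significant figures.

v ≈ 16.7 m/s

The dynamic pressure equals the rise in static pressure at the stagnation point: ΔP = ½ρv².
v = √(2ΔP/ρ) = √(2·144000/1030) = 16.7 m/s.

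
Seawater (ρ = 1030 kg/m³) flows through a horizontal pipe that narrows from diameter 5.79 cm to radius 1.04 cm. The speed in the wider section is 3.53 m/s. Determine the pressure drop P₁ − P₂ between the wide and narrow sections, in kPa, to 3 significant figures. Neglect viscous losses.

Continuity gives A₁v₁ = A₂v₂, so v₂ = (26.3 cm²)/(3.40 cm²) × 3.53 m/s = 27.4 m/s.
The pipe is horizontal, so Bernoulli reduces to P₁ + ½ρv₁² = P₂ + ½ρv₂².
P₁ − P₂ = ½·1030·(27.4² − 3.53²) = ½·1030·736 = 379000 Pa.

379 kPa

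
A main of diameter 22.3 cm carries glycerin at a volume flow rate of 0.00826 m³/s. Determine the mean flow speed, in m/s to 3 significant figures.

Q = 0.00826 m³/s = 0.00826 m³/s.
v = Q/A = 0.00826 / 0.0391 = 0.211 m/s.

0.211 m/s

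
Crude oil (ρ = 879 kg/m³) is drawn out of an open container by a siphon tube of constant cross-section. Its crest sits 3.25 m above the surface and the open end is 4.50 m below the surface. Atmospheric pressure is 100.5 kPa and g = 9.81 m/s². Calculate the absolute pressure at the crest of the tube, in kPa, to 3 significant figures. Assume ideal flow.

Bernoulli surface→outlet gives ½v² = g·h_out, so v = √(2·9.81·4.50) = 9.40 m/s.
With constant cross-section the crest speed equals v; applying Bernoulli from the surface up to the crest, P_top = P_atm − ½ρv² − ρg·h_top.
P_top = 100500 − ½·879·9.40² − 879·9.81·3.25 = 33700 Pa.

P_top = 33.7 kPa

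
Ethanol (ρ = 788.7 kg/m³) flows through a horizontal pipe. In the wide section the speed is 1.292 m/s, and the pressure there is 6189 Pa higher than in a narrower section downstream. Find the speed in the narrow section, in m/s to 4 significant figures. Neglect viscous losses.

v₂ ≈ 4.167 m/s

Horizontal Bernoulli: P₁ + ½ρv₁² = P₂ + ½ρv₂², so v₂² = v₁² + 2(P₁ − P₂)/ρ.
v₂ = √(1.292² + 2·6189/788.7) = √(1.669 + 15.69) = 4.167 m/s.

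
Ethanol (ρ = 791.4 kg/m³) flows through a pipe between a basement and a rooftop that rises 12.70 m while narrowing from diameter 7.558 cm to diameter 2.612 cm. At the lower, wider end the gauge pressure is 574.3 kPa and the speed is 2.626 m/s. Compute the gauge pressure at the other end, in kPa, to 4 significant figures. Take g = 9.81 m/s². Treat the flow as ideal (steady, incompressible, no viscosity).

287.1 kPa

Mass conservation (A₁v₁ = A₂v₂) gives v₂ = 2.626 × 44.86/5.358 = 21.99 m/s.
Applying Bernoulli between the two ends and solving for P₂: P₂ = P₁ + ½ρ(v₁² − v₂²) − ρgΔh.
P₂ = 574300 + ½·791.4·(2.626² − 21.99²) − 791.4·9.81·(+12.70) = 574300 + (-188600) − (98600) = 287100 Pa.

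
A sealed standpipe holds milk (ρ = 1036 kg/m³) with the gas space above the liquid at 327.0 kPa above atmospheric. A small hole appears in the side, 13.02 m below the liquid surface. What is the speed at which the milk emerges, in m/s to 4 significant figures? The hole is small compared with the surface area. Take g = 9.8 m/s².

Take point 1 at the surface (v₁ ≈ 0) and point 2 at the hole (at atmospheric pressure). Bernoulli: P₁ + ρg h = P_atm + ½ρv₂².
With P₁ − P_atm = 327000 Pa, v₂ = √(2gh + 2ΔP/ρ) = √(2·9.8·13.02 + 2·327000/1036) = 29.77 m/s.

v ≈ 29.77 m/s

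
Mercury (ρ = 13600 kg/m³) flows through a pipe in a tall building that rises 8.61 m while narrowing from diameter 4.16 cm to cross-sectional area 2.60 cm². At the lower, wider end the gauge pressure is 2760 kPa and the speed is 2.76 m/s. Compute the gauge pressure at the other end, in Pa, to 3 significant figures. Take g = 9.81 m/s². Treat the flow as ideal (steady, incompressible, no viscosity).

By continuity, v₂ = v₁·A₁/A₂ = 2.76·(13.6/2.60) = 14.4 m/s.
Applying Bernoulli between the two ends and solving for P₂: P₂ = P₁ + ½ρ(v₁² − v₂²) − ρgΔh.
P₂ = 2760000 + ½·13600·(2.76² − 14.4²) − 13600·9.81·(+8.61) = 2760000 + (-1360000) − (1150000) = 248000 Pa.

248000 Pa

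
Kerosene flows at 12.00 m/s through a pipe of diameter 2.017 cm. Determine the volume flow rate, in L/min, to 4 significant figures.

Q = A·v = 0.0003195 m² × 12.00 m/s = 0.003834 m³/s.
Converting: 0.003834 m³/s × 60000 = 230.1 L/min.

230.1 L/min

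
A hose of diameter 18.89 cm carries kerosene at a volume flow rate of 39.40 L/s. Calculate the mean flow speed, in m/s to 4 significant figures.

Q = 39.40 L/s = 0.03940 m³/s.
v = Q/A = 0.03940 / 0.02803 = 1.406 m/s.

v ≈ 1.406 m/s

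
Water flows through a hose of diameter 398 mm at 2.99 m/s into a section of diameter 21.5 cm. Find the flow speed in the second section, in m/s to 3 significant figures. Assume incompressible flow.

10.2 m/s

The volume flow rate is constant, so v₂ = (A₁/A₂)v₁ = (1240/363)·2.99 = 10.2 m/s.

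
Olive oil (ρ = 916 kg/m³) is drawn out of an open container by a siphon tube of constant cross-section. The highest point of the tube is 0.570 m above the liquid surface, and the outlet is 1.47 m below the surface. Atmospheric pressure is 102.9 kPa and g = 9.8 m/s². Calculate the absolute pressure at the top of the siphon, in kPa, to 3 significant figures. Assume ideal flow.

From the surface to the outlet (both open to atmosphere, surface at rest): v = √(2g·h_out) = √(2·9.8·1.47) = 5.37 m/s.
With constant cross-section the crest speed equals v; applying Bernoulli from the surface up to the crest, P_top = P_atm − ½ρv² − ρg·h_top.
P_top = 102900 − ½·916·5.37² − 916·9.8·0.570 = 84600 Pa.

84.6 kPa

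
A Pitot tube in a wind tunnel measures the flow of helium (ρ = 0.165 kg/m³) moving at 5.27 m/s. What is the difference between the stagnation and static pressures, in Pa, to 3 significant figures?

2.29 Pa

At the stagnation point the flow is brought to rest, so Bernoulli gives P_stag − P_static = ½ρv².
ΔP = ½·0.165·5.27² = 2.29 Pa.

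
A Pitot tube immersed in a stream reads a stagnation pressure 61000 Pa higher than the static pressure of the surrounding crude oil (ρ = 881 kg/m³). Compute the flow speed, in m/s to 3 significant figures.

At the stagnation point the flow is brought to rest, so Bernoulli gives P_stag − P_static = ½ρv².
v = √(2ΔP/ρ) = √(2·61000/881) = 11.8 m/s.

v ≈ 11.8 m/s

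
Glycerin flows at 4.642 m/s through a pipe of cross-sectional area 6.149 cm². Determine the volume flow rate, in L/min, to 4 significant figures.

171.3 L/min

Q = A·v = 0.0006149 m² × 4.642 m/s = 0.002854 m³/s.
Converting: 0.002854 m³/s × 60000 = 171.3 L/min.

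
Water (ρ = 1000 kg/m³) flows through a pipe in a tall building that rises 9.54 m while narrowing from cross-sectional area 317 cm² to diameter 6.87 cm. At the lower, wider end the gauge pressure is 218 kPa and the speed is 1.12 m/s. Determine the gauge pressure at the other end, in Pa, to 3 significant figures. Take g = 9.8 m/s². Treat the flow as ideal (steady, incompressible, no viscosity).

The volume flow rate is constant, so v₂ = (A₁/A₂)v₁ = (317/37.1)·1.12 = 9.58 m/s.
Bernoulli: P₁ + ½ρv₁² + ρg h₁ = P₂ + ½ρv₂² + ρg h₂, so P₂ = P₁ + ½ρ(v₁² − v₂²) − ρg(h₂ − h₁).
P₂ = 218000 + ½·1000·(1.12² − 9.58²) − 1000·9.8·(+9.54) = 218000 + (-45200) − (93500) = 79300 Pa.

P₂ ≈ 79300 Pa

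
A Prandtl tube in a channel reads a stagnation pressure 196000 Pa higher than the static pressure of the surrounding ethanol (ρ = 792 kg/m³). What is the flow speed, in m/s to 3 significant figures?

At the stagnation point the flow is brought to rest, so Bernoulli gives P_stag − P_static = ½ρv².
v = √(2ΔP/ρ) = √(2·196000/792) = 22.2 m/s.

22.2 m/s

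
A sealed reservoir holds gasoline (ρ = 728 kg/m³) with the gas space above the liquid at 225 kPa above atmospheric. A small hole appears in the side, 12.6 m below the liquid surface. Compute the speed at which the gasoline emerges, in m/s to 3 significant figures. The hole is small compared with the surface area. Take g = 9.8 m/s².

Take point 1 at the surface (v₁ ≈ 0) and point 2 at the hole (at atmospheric pressure). Bernoulli: P₁ + ρg h = P_atm + ½ρv₂².
With P₁ − P_atm = 225000 Pa, v₂ = √(2gh + 2ΔP/ρ) = √(2·9.8·12.6 + 2·225000/728) = 29.4 m/s.

v ≈ 29.4 m/s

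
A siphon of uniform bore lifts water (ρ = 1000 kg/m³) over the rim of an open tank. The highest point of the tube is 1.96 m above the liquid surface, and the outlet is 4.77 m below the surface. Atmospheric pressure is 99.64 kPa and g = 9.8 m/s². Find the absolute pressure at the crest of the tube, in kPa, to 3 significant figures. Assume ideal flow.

P_top = 33.7 kPa

From the surface to the outlet (both open to atmosphere, surface at rest): v = √(2g·h_out) = √(2·9.8·4.77) = 9.67 m/s.
Continuity keeps v the same throughout the tube; from surface to crest, P_atm + 0 = P_top + ½ρv² + ρg·h_top.
P_top = 99640 − ½·1000·9.67² − 1000·9.8·1.96 = 33700 Pa.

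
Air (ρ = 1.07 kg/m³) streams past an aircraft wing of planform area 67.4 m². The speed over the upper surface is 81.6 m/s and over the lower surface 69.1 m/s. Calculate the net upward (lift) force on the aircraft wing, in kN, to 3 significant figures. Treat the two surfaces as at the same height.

From P + ½ρv² = const at equal height, P_low − P_up = ½ρ(v_up² − v_low²).
ΔP = ½·1.07·(81.6² − 69.1²) = 1010 Pa.
Lift = ΔP · A = 1010 × 67.4 = 67900 N.

F = 67.9 kN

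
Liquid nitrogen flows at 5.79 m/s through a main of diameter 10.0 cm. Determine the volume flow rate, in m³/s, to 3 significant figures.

Q ≈ 0.0455 m³/s

Q = A·v = 0.00785 m² × 5.79 m/s = 0.0455 m³/s.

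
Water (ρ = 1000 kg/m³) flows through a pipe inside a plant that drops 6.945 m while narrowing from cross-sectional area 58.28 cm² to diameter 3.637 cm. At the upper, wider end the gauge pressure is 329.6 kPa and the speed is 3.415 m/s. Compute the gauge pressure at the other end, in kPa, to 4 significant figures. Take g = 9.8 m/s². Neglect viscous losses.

Mass conservation (A₁v₁ = A₂v₂) gives v₂ = 3.415 × 58.28/10.39 = 19.16 m/s.
Energy conservation along the streamline gives P₂ = P₁ − ½ρ(v₂² − v₁²) − ρg(h₂ − h₁).
P₂ = 329600 + ½·1000·(3.415² − 19.16²) − 1000·9.8·(−6.945) = 329600 + (-177700) − (-68060) = 220000 Pa.

P₂ ≈ 220.0 kPa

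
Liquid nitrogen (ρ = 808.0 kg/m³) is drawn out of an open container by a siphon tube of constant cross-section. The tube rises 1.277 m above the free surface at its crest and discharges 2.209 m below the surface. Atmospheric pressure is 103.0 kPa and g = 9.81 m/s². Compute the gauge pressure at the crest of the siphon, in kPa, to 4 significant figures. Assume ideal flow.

The outlet speed comes from Torricelli: v = √(2g·2.209) = 6.583 m/s.
With constant cross-section the crest speed equals v; applying Bernoulli from the surface up to the crest, P_top = P_atm − ½ρv² − ρg·h_top.
P_top = 103000 − ½·808.0·6.583² − 808.0·9.81·1.277 = 75370 Pa. So P_gauge = P_top − P_atm = -27630 Pa.

P_gauge ≈ -27.63 kPa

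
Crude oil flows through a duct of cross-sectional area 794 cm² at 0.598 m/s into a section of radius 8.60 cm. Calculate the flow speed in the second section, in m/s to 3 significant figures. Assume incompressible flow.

By continuity, v₂ = v₁·A₁/A₂ = 0.598·(794/232) = 2.04 m/s.

2.04 m/s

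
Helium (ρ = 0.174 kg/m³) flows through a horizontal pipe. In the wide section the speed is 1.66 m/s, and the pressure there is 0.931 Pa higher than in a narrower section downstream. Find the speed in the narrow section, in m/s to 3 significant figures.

v₂ ≈ 3.67 m/s

Horizontal Bernoulli: P₁ + ½ρv₁² = P₂ + ½ρv₂², so v₂² = v₁² + 2(P₁ − P₂)/ρ.
v₂ = √(1.66² + 2·0.931/0.174) = √(2.76 + 10.7) = 3.67 m/s.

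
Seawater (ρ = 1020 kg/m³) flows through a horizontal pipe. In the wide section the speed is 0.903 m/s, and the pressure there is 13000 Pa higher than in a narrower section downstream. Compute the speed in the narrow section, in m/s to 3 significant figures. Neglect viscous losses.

Along the level pipe P + ½ρv² is conserved, hence v₂² = v₁² + 2(P₁ − P₂)/ρ.
v₂ = √(0.903² + 2·13000/1020) = √(0.815 + 25.5) = 5.13 m/s.

v₂ ≈ 5.13 m/s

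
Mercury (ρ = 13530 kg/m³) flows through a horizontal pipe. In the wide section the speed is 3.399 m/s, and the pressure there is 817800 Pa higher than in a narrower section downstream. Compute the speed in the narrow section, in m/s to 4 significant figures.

v₂ ≈ 11.51 m/s

Along the level pipe P + ½ρv² is conserved, hence v₂² = v₁² + 2(P₁ − P₂)/ρ.
v₂ = √(3.399² + 2·817800/13530) = √(11.55 + 120.9) = 11.51 m/s.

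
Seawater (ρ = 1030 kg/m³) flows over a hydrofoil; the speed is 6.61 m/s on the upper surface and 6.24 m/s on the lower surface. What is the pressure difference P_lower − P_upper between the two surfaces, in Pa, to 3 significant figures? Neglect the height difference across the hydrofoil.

ΔP ≈ 2450 Pa

With negligible Δh, P + ½ρv² is constant, so P_low − P_up = ½ρ(v_up² − v_low²).
ΔP = ½·1030·(6.61² − 6.24²) = 2450 Pa.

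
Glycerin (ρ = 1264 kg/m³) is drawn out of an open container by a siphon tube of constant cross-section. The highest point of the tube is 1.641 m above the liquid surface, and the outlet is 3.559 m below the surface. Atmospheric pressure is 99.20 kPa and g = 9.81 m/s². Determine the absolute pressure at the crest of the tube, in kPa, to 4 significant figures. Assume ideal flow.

Bernoulli surface→outlet gives ½v² = g·h_out, so v = √(2·9.81·3.559) = 8.356 m/s.
With constant cross-section the crest speed equals v; applying Bernoulli from the surface up to the crest, P_top = P_atm − ½ρv² − ρg·h_top.
P_top = 99200 − ½·1264·8.356² − 1264·9.81·1.641 = 34720 Pa.

P_top = 34.72 kPa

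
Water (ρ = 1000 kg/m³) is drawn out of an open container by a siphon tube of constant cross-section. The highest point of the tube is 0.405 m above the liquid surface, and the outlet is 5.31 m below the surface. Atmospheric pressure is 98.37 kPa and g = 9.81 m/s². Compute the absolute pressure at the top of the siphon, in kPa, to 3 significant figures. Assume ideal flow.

Bernoulli surface→outlet gives ½v² = g·h_out, so v = √(2·9.81·5.31) = 10.2 m/s.
With constant cross-section the crest speed equals v; applying Bernoulli from the surface up to the crest, P_top = P_atm − ½ρv² − ρg·h_top.
P_top = 98370 − ½·1000·10.2² − 1000·9.81·0.405 = 42300 Pa.

P_top = 42.3 kPa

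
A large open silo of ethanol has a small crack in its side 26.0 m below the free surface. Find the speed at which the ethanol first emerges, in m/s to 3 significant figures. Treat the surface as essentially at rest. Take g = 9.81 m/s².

Torricelli's result v = √(2gh) gives v = √(2·9.81·26.0) = 22.6 m/s.

22.6 m/s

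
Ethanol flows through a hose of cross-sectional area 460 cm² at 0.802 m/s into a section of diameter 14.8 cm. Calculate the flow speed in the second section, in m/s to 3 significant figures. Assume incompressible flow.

v₂ ≈ 2.14 m/s

Continuity gives A₁v₁ = A₂v₂, so v₂ = (460 cm²)/(172 cm²) × 0.802 m/s = 2.14 m/s.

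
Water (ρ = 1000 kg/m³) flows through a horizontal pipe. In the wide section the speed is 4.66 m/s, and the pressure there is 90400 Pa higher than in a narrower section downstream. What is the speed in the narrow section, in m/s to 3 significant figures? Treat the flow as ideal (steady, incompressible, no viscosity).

v₂ ≈ 14.2 m/s

Along the level pipe P + ½ρv² is conserved, hence v₂² = v₁² + 2(P₁ − P₂)/ρ.
v₂ = √(4.66² + 2·90400/1000) = √(21.7 + 181) = 14.2 m/s.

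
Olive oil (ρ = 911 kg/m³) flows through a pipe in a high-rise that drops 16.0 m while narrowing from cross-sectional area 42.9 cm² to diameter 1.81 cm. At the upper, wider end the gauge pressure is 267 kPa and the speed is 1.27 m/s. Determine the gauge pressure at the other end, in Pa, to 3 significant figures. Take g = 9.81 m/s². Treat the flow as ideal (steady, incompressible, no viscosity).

206000 Pa

By continuity, v₂ = v₁·A₁/A₂ = 1.27·(42.9/2.57) = 21.2 m/s.
Bernoulli: P₁ + ½ρv₁² + ρg h₁ = P₂ + ½ρv₂² + ρg h₂, so P₂ = P₁ + ½ρ(v₁² − v₂²) − ρg(h₂ − h₁).
P₂ = 267000 + ½·911·(1.27² − 21.2²) − 911·9.81·(−16.0) = 267000 + (-203000) − (-143000) = 206000 Pa.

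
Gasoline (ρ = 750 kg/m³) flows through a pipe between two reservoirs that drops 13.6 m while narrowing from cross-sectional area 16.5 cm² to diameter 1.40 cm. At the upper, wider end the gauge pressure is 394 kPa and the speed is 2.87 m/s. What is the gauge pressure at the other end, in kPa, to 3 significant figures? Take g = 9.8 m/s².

P₂ ≈ 142 kPa

Continuity gives A₁v₁ = A₂v₂, so v₂ = (16.5 cm²)/(1.54 cm²) × 2.87 m/s = 30.8 m/s.
Bernoulli: P₁ + ½ρv₁² + ρg h₁ = P₂ + ½ρv₂² + ρg h₂, so P₂ = P₁ + ½ρ(v₁² − v₂²) − ρg(h₂ − h₁).
P₂ = 394000 + ½·750·(2.87² − 30.8²) − 750·9.8·(−13.6) = 394000 + (-352000) − (-100000) = 142000 Pa.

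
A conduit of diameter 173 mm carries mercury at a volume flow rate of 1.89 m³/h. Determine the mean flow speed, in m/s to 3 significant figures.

0.0223 m/s

Q = 1.89 m³/h = 0.000525 m³/s.
v = Q/A = 0.000525 / 0.0235 = 0.0223 m/s.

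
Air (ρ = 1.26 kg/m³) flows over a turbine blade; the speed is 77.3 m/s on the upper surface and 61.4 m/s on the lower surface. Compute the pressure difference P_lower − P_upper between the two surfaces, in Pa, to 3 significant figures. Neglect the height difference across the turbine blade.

ΔP = 1390 Pa

Bernoulli (same height): P_lower − P_upper = ½ρ(v_upper² − v_lower²).
ΔP = ½·1.26·(77.3² − 61.4²) = 1390 Pa.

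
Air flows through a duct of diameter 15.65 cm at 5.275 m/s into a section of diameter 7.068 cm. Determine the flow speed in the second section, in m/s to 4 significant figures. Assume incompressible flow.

The volume flow rate is constant, so v₂ = (A₁/A₂)v₁ = (192.4/39.24)·5.275 = 25.86 m/s.

v₂ = 25.86 m/s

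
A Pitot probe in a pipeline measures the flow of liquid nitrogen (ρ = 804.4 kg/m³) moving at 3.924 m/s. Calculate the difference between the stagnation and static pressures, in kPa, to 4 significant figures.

ΔP ≈ 6.193 kPa

At the stagnation point the flow is brought to rest, so Bernoulli gives P_stag − P_static = ½ρv².
ΔP = ½·804.4·3.924² = 6193 Pa.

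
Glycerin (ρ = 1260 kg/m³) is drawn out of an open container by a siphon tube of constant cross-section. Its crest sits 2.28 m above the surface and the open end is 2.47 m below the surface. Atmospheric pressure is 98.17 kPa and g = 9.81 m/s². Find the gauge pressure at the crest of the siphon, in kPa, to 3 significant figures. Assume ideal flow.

The outlet speed comes from Torricelli: v = √(2g·2.47) = 6.96 m/s.
With constant cross-section the crest speed equals v; applying Bernoulli from the surface up to the crest, P_top = P_atm − ½ρv² − ρg·h_top.
P_top = 98170 − ½·1260·6.96² − 1260·9.81·2.28 = 39500 Pa. So P_gauge = P_top − P_atm = -58700 Pa.

P_gauge ≈ -58.7 kPa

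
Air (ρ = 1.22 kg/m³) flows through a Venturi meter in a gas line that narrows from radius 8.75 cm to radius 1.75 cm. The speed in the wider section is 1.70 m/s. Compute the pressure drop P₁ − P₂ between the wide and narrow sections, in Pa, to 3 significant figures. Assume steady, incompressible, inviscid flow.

1100 Pa

Continuity gives A₁v₁ = A₂v₂, so v₂ = (241 cm²)/(9.62 cm²) × 1.70 m/s = 42.5 m/s.
Along the horizontal streamline, P + ½ρv² is constant.
P₁ − P₂ = ½·1.22·(42.5² − 1.70²) = ½·1.22·1800 = 1100 Pa.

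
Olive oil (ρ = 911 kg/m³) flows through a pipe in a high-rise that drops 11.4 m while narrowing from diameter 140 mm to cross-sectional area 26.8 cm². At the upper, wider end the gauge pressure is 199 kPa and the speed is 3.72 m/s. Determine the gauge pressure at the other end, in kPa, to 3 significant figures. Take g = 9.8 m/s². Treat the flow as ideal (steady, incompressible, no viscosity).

P₂ ≈ 99.1 kPa

The volume flow rate is constant, so v₂ = (A₁/A₂)v₁ = (154/26.8)·3.72 = 21.4 m/s.
Energy conservation along the streamline gives P₂ = P₁ − ½ρ(v₂² − v₁²) − ρg(h₂ − h₁).
P₂ = 199000 + ½·911·(3.72² − 21.4²) − 911·9.8·(−11.4) = 199000 + (-202000) − (-102000) = 99100 Pa.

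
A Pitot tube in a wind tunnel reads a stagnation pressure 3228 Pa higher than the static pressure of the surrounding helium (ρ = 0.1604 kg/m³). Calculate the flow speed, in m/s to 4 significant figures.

At the stagnation point the flow is brought to rest, so Bernoulli gives P_stag − P_static = ½ρv².
v = √(2ΔP/ρ) = √(2·3228/0.1604) = 200.6 m/s.

v = 200.6 m/s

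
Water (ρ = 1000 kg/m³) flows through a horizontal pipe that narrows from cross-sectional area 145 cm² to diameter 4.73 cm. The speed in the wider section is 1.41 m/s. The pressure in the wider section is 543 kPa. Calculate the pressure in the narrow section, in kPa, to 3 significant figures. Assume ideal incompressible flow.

The volume flow rate is constant, so v₂ = (A₁/A₂)v₁ = (145/17.6)·1.41 = 11.6 m/s.
Bernoulli (h₁ = h₂): P₁ − P₂ = ½ρ(v₂² − v₁²).
P₂ = P₁ − ½ρ(v₂² − v₁²) = 543000 − ½·1000·(11.6² − 1.41²) = 543000 − 66700 = 476000 Pa.

P₂ ≈ 476 kPa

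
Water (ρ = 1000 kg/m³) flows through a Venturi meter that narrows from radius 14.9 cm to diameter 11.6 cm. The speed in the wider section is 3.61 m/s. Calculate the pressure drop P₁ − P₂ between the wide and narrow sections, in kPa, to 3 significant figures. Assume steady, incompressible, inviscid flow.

Continuity gives A₁v₁ = A₂v₂, so v₂ = (697 cm²)/(106 cm²) × 3.61 m/s = 23.8 m/s.
With no height change, Bernoulli's equation is P₁ + ½ρv₁² = P₂ + ½ρv₂².
P₁ − P₂ = ½·1000·(23.8² − 3.61²) = ½·1000·555 = 277000 Pa.

ΔP ≈ 277 kPa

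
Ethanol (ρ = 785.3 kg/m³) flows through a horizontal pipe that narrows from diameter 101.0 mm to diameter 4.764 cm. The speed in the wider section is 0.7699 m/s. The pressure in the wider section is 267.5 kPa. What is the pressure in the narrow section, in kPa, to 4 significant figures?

P₂ ≈ 263.0 kPa

Mass conservation (A₁v₁ = A₂v₂) gives v₂ = 0.7699 × 80.12/17.83 = 3.460 m/s.
With no height change, Bernoulli's equation is P₁ + ½ρv₁² = P₂ + ½ρv₂².
P₂ = P₁ − ½ρ(v₂² − v₁²) = 267500 − ½·785.3·(3.460² − 0.7699²) = 267500 − 4469 = 263000 Pa.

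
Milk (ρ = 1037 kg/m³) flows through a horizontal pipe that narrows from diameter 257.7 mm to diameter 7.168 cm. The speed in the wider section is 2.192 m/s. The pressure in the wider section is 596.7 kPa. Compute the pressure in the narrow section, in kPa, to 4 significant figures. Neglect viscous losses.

P₂ ≈ 183.0 kPa

Mass conservation (A₁v₁ = A₂v₂) gives v₂ = 2.192 × 521.6/40.35 = 28.33 m/s.
Along the horizontal streamline, P + ½ρv² is constant.
P₂ = P₁ − ½ρ(v₂² − v₁²) = 596700 − ½·1037·(28.33² − 2.192²) = 596700 − 413700 = 183000 Pa.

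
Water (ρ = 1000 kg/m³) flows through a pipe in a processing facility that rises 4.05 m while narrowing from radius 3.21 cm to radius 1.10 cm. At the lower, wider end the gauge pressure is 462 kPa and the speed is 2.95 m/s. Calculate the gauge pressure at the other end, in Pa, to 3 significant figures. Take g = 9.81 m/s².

Continuity gives A₁v₁ = A₂v₂, so v₂ = (32.4 cm²)/(3.80 cm²) × 2.95 m/s = 25.1 m/s.
Energy conservation along the streamline gives P₂ = P₁ − ½ρ(v₂² − v₁²) − ρg(h₂ − h₁).
P₂ = 462000 + ½·1000·(2.95² − 25.1²) − 1000·9.81·(+4.05) = 462000 + (-311000) − (39700) = 111000 Pa.

P₂ ≈ 111000 Pa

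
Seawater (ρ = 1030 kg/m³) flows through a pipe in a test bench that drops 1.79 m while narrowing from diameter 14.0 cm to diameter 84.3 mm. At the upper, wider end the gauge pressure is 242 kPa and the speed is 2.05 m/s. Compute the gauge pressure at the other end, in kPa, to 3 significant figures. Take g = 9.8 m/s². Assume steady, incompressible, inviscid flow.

The volume flow rate is constant, so v₂ = (A₁/A₂)v₁ = (154/55.8)·2.05 = 5.65 m/s.
Energy conservation along the streamline gives P₂ = P₁ − ½ρ(v₂² − v₁²) − ρg(h₂ − h₁).
P₂ = 242000 + ½·1030·(2.05² − 5.65²) − 1030·9.8·(−1.79) = 242000 + (-14300) − (-18100) = 246000 Pa.

P₂ ≈ 246 kPa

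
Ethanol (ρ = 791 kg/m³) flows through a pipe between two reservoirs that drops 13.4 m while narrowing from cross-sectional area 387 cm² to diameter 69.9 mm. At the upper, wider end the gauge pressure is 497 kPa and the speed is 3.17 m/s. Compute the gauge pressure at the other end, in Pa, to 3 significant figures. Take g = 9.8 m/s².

P₂ ≈ 201000 Pa

By continuity, v₂ = v₁·A₁/A₂ = 3.17·(387/38.4) = 32.0 m/s.
Energy conservation along the streamline gives P₂ = P₁ − ½ρ(v₂² − v₁²) − ρg(h₂ − h₁).
P₂ = 497000 + ½·791·(3.17² − 32.0²) − 791·9.8·(−13.4) = 497000 + (-400000) − (-104000) = 201000 Pa.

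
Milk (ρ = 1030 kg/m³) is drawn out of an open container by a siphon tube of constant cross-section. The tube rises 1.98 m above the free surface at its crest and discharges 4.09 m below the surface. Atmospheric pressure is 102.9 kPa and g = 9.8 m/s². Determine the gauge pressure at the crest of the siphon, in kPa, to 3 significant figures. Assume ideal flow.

From the surface to the outlet (both open to atmosphere, surface at rest): v = √(2g·h_out) = √(2·9.8·4.09) = 8.95 m/s.
The bore is uniform, so the speed at the crest is the same v. Bernoulli surface→crest: P_atm = P_top + ½ρv² + ρg·h_top.
P_top = 102900 − ½·1030·8.95² − 1030·9.8·1.98 = 41600 Pa. So P_gauge = P_top − P_atm = -61300 Pa.

P_gauge ≈ -61.3 kPa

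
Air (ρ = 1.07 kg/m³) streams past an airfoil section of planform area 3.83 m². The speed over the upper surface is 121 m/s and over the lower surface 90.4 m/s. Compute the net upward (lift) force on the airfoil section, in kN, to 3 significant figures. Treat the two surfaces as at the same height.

With equal heights on the two surfaces, Bernoulli gives P_lower − P_upper = ½ρ(v_upper² − v_lower²).
ΔP = ½·1.07·(121² − 90.4²) = 3460 Pa.
Lift = ΔP · A = 3460 × 3.83 = 13300 N.

F = 13.3 kN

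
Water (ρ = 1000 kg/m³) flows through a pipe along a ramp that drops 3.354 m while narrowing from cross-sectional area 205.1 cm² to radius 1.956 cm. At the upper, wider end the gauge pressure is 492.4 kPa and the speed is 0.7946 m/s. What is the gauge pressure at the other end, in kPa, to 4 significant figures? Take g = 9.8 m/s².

Mass conservation (A₁v₁ = A₂v₂) gives v₂ = 0.7946 × 205.1/12.02 = 13.56 m/s.
Applying Bernoulli between the two ends and solving for P₂: P₂ = P₁ + ½ρ(v₁² − v₂²) − ρgΔh.
P₂ = 492400 + ½·1000·(0.7946² − 13.56²) − 1000·9.8·(−3.354) = 492400 + (-91610) − (-32870) = 433700 Pa.

P₂ ≈ 433.7 kPa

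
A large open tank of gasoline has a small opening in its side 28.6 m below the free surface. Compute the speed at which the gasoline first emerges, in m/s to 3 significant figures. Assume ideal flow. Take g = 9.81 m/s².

23.7 m/s

Torricelli's result v = √(2gh) gives v = √(2·9.81·28.6) = 23.7 m/s.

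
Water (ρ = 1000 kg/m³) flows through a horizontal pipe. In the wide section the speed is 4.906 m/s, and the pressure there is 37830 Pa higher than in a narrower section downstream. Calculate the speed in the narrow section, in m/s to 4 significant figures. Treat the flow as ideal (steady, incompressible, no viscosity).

v₂ = 9.986 m/s

Horizontal Bernoulli: P₁ + ½ρv₁² = P₂ + ½ρv₂², so v₂² = v₁² + 2(P₁ − P₂)/ρ.
v₂ = √(4.906² + 2·37830/1000) = √(24.07 + 75.66) = 9.986 m/s.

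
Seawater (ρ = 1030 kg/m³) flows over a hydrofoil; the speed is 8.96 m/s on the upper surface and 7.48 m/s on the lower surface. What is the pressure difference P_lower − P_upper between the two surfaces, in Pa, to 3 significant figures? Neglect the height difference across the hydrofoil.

With negligible Δh, P + ½ρv² is constant, so P_low − P_up = ½ρ(v_up² − v_low²).
ΔP = ½·1030·(8.96² − 7.48²) = 12500 Pa.

ΔP = 12500 Pa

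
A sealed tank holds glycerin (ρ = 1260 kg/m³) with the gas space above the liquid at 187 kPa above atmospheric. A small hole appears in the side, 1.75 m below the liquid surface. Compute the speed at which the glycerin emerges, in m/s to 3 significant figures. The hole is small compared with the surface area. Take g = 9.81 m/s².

Take point 1 at the surface (v₁ ≈ 0) and point 2 at the hole (at atmospheric pressure). Bernoulli: P₁ + ρg h = P_atm + ½ρv₂².
With P₁ − P_atm = 187000 Pa, v₂ = √(2gh + 2ΔP/ρ) = √(2·9.81·1.75 + 2·187000/1260) = 18.2 m/s.

v = 18.2 m/s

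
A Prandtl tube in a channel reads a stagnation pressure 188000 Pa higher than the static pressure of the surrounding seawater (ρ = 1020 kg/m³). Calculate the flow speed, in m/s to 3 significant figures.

v ≈ 19.2 m/s

Bernoulli between the free stream and the stagnation point: ½ρv² = P_stag − P_static.
v = √(2ΔP/ρ) = √(2·188000/1020) = 19.2 m/s.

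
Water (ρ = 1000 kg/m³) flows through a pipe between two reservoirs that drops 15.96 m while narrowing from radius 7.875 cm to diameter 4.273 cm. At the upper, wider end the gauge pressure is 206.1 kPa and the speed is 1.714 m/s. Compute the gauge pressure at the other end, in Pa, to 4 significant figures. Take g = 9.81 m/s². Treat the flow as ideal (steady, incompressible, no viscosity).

The volume flow rate is constant, so v₂ = (A₁/A₂)v₁ = (194.8/14.34)·1.714 = 23.29 m/s.
Bernoulli: P₁ + ½ρv₁² + ρg h₁ = P₂ + ½ρv₂² + ρg h₂, so P₂ = P₁ + ½ρ(v₁² − v₂²) − ρg(h₂ − h₁).
P₂ = 206100 + ½·1000·(1.714² − 23.29²) − 1000·9.81·(−15.96) = 206100 + (-269700) − (-156600) = 93000 Pa.

P₂ ≈ 93000 Pa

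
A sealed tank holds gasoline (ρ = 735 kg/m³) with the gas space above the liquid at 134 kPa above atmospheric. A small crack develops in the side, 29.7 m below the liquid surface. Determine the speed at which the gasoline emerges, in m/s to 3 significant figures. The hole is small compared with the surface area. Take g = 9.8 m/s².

Take point 1 at the surface (v₁ ≈ 0) and point 2 at the hole (at atmospheric pressure). Bernoulli: P₁ + ρg h = P_atm + ½ρv₂².
With P₁ − P_atm = 134000 Pa, v₂ = √(2gh + 2ΔP/ρ) = √(2·9.8·29.7 + 2·134000/735) = 30.8 m/s.

v ≈ 30.8 m/s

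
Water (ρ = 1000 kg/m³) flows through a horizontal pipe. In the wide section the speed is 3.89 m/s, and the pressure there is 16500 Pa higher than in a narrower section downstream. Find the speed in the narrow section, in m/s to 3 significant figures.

v₂ ≈ 6.94 m/s

Horizontal Bernoulli: P₁ + ½ρv₁² = P₂ + ½ρv₂², so v₂² = v₁² + 2(P₁ − P₂)/ρ.
v₂ = √(3.89² + 2·16500/1000) = √(15.1 + 33.0) = 6.94 m/s.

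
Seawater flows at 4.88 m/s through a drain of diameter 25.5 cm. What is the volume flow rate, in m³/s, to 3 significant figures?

Q = A·v = 0.0511 m² × 4.88 m/s = 0.249 m³/s.

Q ≈ 0.249 m³/s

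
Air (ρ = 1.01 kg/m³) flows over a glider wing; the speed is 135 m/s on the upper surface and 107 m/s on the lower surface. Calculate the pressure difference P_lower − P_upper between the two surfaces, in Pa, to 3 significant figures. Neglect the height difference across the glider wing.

ΔP = 3420 Pa

Bernoulli (same height): P_lower − P_upper = ½ρ(v_upper² − v_lower²).
ΔP = ½·1.01·(135² − 107²) = 3420 Pa.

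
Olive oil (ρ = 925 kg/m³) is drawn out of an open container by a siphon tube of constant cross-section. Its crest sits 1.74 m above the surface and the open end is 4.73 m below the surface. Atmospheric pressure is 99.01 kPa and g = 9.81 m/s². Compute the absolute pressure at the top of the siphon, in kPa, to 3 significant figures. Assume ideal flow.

Bernoulli surface→outlet gives ½v² = g·h_out, so v = √(2·9.81·4.73) = 9.63 m/s.
Continuity keeps v the same throughout the tube; from surface to crest, P_atm + 0 = P_top + ½ρv² + ρg·h_top.
P_top = 99010 − ½·925·9.63² − 925·9.81·1.74 = 40300 Pa.

P_top ≈ 40.3 kPa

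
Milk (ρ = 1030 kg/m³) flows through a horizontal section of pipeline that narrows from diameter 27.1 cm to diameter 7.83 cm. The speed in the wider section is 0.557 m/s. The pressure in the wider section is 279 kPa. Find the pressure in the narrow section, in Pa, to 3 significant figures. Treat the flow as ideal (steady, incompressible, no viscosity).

256000 Pa

By continuity, v₂ = v₁·A₁/A₂ = 0.557·(577/48.2) = 6.67 m/s.
The pipe is horizontal, so Bernoulli reduces to P₁ + ½ρv₁² = P₂ + ½ρv₂².
P₂ = P₁ − ½ρ(v₂² − v₁²) = 279000 − ½·1030·(6.67² − 0.557²) = 279000 − 22800 = 256000 Pa.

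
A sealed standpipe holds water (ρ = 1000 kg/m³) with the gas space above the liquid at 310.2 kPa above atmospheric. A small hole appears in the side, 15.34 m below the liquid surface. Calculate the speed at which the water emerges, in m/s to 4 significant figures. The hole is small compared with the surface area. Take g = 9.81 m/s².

v = 30.35 m/s

Take point 1 at the surface (v₁ ≈ 0) and point 2 at the hole (at atmospheric pressure). Bernoulli: P₁ + ρg h = P_atm + ½ρv₂².
With P₁ − P_atm = 310200 Pa, v₂ = √(2gh + 2ΔP/ρ) = √(2·9.81·15.34 + 2·310200/1000) = 30.35 m/s.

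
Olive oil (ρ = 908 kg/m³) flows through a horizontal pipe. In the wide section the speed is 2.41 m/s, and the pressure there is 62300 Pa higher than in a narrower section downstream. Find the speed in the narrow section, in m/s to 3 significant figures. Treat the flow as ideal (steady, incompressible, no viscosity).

v₂ ≈ 12.0 m/s

Along the level pipe P + ½ρv² is conserved, hence v₂² = v₁² + 2(P₁ − P₂)/ρ.
v₂ = √(2.41² + 2·62300/908) = √(5.81 + 137) = 12.0 m/s.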